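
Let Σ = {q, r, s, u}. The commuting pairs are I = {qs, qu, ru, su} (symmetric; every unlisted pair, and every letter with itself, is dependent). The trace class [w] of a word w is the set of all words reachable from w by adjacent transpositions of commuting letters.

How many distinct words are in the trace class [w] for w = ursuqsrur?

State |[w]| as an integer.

#0=u has no predecessor
#1=r has no predecessor
#2=s depends on [1:r]
#3=u depends on [0:u]
#4=q depends on [1:r]
#5=s depends on [2:s]
#6=r depends on [4:q, 5:s]
#7=u depends on [3:u]
#8=r depends on [6:r]
sources: [0:u, 1:r]
N(rest) = Σ N(rest − s) over sources s of rest; N(one piece) = 1:
  size 1 → [7]=1  [8]=1
  size 2 → [3,7]=1  [6,8]=1  [7,8]=2
  size 3 → [0,3,7]=1  [3,7,8]=3  [4,6,8]=1  [5,6,8]=1  [6,7,8]=3
  size 4 → [0,3,7,8]=4  [2,5,6,8]=1  [3,6,7,8]=6  [4,5,6,8]=2  [4,6,7,8]=4  [5,6,7,8]=4
  size 5 → [0,3,6,7,8]=10  [2,4,5,6,8]=3  [2,5,6,7,8]=5  [3,4,6,7,8]=10  [3,5,6,7,8]=10  [4,5,6,7,8]=10
  size 6 → [0,3,4,6,7,8]=20  [0,3,5,6,7,8]=20  [1,2,4,5,6,8]=3  [2,3,5,6,7,8]=15  [2,4,5,6,7,8]=18  [3,4,5,6,7,8]=30
  size 7 → [0,2,3,5,6,7,8]=35  [0,3,4,5,6,7,8]=70  [1,2,4,5,6,7,8]=21  [2,3,4,5,6,7,8]=63
  first=0(u) contributes 84
  first=1(r) contributes 168
|[w]| = 252

252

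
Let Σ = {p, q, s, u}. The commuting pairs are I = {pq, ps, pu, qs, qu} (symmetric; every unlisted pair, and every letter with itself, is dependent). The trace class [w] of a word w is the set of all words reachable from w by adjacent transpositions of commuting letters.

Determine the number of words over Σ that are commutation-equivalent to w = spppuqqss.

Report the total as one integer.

drop 0:s onto floor
drop 1:p onto floor
drop 2:p onto {1:p}
drop 3:p onto {2:p}
drop 4:u onto {0:s}
drop 5:q onto floor
drop 6:q onto {5:q}
drop 7:s onto {4:u}
drop 8:s onto {7:s}
ground layer = {0:s, 1:p, 5:q}
drop-orders for the pieces not yet dropped (sum over which currently-grounded one goes next):
  1 to go: {3} 1  {6} 1  {8} 1
  2 to go: {2,3} 1  {3,6} 2  {3,8} 2  {5,6} 1  {6,8} 2  {7,8} 1
  3 to go: {1,2,3} 1  {2,3,6} 3  {2,3,8} 3  {3,5,6} 3  {3,6,8} 6  {3,7,8} 3  {4,7,8} 1  {5,6,8} 3  {6,7,8} 3
  4 to go: {0,4,7,8} 1  {1,2,3,6} 4  {1,2,3,8} 4  {2,3,5,6} 6  {2,3,6,8} 12  {2,3,7,8} 6  {3,4,7,8} 4  {3,5,6,8} 12  {3,6,7,8} 12  {4,6,7,8} 4  {5,6,7,8} 6
  5 to go: {0,3,4,7,8} 5  {0,4,6,7,8} 5  {1,2,3,5,6} 10  {1,2,3,6,8} 20  {1,2,3,7,8} 10  {2,3,4,7,8} 10  {2,3,5,6,8} 30  {2,3,6,7,8} 30  {3,4,6,7,8} 20  {3,5,6,7,8} 30  {4,5,6,7,8} 10
  6 to go: {0,2,3,4,7,8} 15  {0,3,4,6,7,8} 30  {0,4,5,6,7,8} 15  {1,2,3,4,7,8} 20  {1,2,3,5,6,8} 60  {1,2,3,6,7,8} 60  {2,3,4,6,7,8} 60  {2,3,5,6,7,8} 90  {3,4,5,6,7,8} 60
  7 to go: {0,1,2,3,4,7,8} 35  {0,2,3,4,6,7,8} 105  {0,3,4,5,6,7,8} 105  {1,2,3,4,6,7,8} 140  {1,2,3,5,6,7,8} 210  {2,3,4,5,6,7,8} 210
  if 0:s drops first: 560 orders
  if 1:p drops first: 420 orders
  if 5:q drops first: 280 orders
heap linearizations: 1260

1260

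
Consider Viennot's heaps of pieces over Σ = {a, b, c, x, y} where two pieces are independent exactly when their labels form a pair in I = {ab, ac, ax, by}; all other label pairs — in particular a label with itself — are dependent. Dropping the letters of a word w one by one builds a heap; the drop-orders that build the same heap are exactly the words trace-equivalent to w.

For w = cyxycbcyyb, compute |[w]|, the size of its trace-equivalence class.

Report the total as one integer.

piece 0:c — minimal
piece 1:y rests on {0:c}
piece 2:x rests on {1:y}
piece 3:y rests on {2:x}
piece 4:c rests on {3:y}
piece 5:b rests on {4:c}
piece 6:c rests on {5:b}
piece 7:y rests on {6:c}
piece 8:y rests on {7:y}
piece 9:b rests on {6:c}
minimal pieces: {0:c}
ways to finish when only these pieces remain (= sum over removing one remaining piece with nothing left below it):
  1 left: {8}→1  {9}→1
  2 left: {7,8}→1  {8,9}→2
  3 left: {7,8,9}→3
  4 left: {6,7,8,9}→3
  5 left: {5,6,7,8,9}→3
  6 left: {4,5,6,7,8,9}→3
  7 left: {3,4,5,6,7,8,9}→3
  8 left: {2,3,4,5,6,7,8,9}→3
  placing 0:c first → 3 extensions

3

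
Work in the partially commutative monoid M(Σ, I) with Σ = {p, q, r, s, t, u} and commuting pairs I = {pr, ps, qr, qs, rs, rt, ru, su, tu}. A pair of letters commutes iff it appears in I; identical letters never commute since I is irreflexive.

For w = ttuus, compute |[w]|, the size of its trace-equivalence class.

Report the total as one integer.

10

#0=t has no predecessor
#1=t depends on [0:t]
#2=u has no predecessor
#3=u depends on [2:u]
#4=s depends on [1:t]
sources: [0:t, 2:u]
N(rest) = Σ N(rest − s) over sources s of rest; N(one piece) = 1:
  size 1 → [3]=1  [4]=1
  size 2 → [1,4]=1  [2,3]=1  [3,4]=2
  size 3 → [0,1,4]=1  [1,3,4]=3  [2,3,4]=3
  first=0(t) contributes 6
  first=2(u) contributes 4
|[w]| = 10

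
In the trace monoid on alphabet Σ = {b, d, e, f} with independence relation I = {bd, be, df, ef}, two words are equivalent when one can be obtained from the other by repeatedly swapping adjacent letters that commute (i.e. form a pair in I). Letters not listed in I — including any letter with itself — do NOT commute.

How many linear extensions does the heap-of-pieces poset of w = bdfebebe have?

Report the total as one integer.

70

#0=b has no predecessor
#1=d has no predecessor
#2=f depends on [0:b]
#3=e depends on [1:d]
#4=b depends on [2:f]
#5=e depends on [3:e]
#6=b depends on [4:b]
#7=e depends on [5:e]
sources: [0:b, 1:d]
N(rest) = Σ N(rest − s) over sources s of rest; N(one piece) = 1:
  size 1 → [6]=1  [7]=1
  size 2 → [4,6]=1  [5,7]=1  [6,7]=2
  size 3 → [2,4,6]=1  [3,5,7]=1  [4,6,7]=3  [5,6,7]=3
  size 4 → [0,2,4,6]=1  [1,3,5,7]=1  [2,4,6,7]=4  [3,5,6,7]=4  [4,5,6,7]=6
  size 5 → [0,2,4,6,7]=5  [1,3,5,6,7]=5  [2,4,5,6,7]=10  [3,4,5,6,7]=10
  size 6 → [0,2,4,5,6,7]=15  [1,3,4,5,6,7]=15  [2,3,4,5,6,7]=20
  first=0(b) contributes 35
  first=1(d) contributes 35
|[w]| = 70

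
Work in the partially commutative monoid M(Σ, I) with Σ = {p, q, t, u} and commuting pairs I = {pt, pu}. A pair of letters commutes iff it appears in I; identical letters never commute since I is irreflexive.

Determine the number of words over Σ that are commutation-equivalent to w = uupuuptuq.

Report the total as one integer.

drop 0:u onto floor
drop 1:u onto {0:u}
drop 2:p onto floor
drop 3:u onto {1:u}
drop 4:u onto {3:u}
drop 5:p onto {2:p}
drop 6:t onto {4:u}
drop 7:u onto {6:t}
drop 8:q onto {5:p, 7:u}
ground layer = {0:u, 2:p}
drop-orders for the pieces not yet dropped (sum over which currently-grounded one goes next):
  1 to go: {8} 1
  2 to go: {5,8} 1  {7,8} 1
  3 to go: {2,5,8} 1  {5,7,8} 2  {6,7,8} 1
  4 to go: {2,5,7,8} 3  {4,6,7,8} 1  {5,6,7,8} 3
  5 to go: {2,5,6,7,8} 6  {3,4,6,7,8} 1  {4,5,6,7,8} 4
  6 to go: {1,3,4,6,7,8} 1  {2,4,5,6,7,8} 10  {3,4,5,6,7,8} 5
  7 to go: {0,1,3,4,6,7,8} 1  {1,3,4,5,6,7,8} 6  {2,3,4,5,6,7,8} 15
  if 0:u drops first: 21 orders
  if 2:p drops first: 7 orders
heap linearizations: 28

28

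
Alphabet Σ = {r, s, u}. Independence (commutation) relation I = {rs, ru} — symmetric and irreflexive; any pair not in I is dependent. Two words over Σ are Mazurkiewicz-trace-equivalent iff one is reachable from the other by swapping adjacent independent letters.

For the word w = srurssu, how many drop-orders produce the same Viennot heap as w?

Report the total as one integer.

21

0(s) covers ∅
1(r) covers ∅
2(u) covers 0:s
3(r) covers 1:r
4(s) covers 2:u
5(s) covers 4:s
6(u) covers 5:s
floor of heap: 0:s, 1:r
completions by unplaced set U, small U first (add the entries for U minus each lowest piece of U):
  |U|=1: {3}:1  {6}:1
  |U|=2: {1,3}:1  {3,6}:2  {5,6}:1
  |U|=3: {1,3,6}:3  {3,5,6}:3  {4,5,6}:1
  |U|=4: {1,3,5,6}:6  {2,4,5,6}:1  {3,4,5,6}:4
  |U|=5: {0,2,4,5,6}:1  {1,3,4,5,6}:10  {2,3,4,5,6}:5
  start at 0(s): 15
  start at 1(r): 6
sum over floor = 21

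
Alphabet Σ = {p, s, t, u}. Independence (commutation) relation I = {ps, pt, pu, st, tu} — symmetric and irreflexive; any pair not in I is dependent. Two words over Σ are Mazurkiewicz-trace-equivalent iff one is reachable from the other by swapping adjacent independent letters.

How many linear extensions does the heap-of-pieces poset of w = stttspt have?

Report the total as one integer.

105

piece 0:s — minimal
piece 1:t — minimal
piece 2:t rests on {1:t}
piece 3:t rests on {2:t}
piece 4:s rests on {0:s}
piece 5:p — minimal
piece 6:t rests on {3:t}
minimal pieces: {0:s, 1:t, 5:p}
ways to finish when only these pieces remain (= sum over removing one remaining piece with nothing left below it):
  1 left: {4}→1  {5}→1  {6}→1
  2 left: {0,4}→1  {3,6}→1  {4,5}→2  {4,6}→2  {5,6}→2
  3 left: {0,4,5}→3  {0,4,6}→3  {2,3,6}→1  {3,4,6}→3  {3,5,6}→3  {4,5,6}→6
  4 left: {0,3,4,6}→6  {0,4,5,6}→12  {1,2,3,6}→1  {2,3,4,6}→4  {2,3,5,6}→4  {3,4,5,6}→12
  5 left: {0,2,3,4,6}→10  {0,3,4,5,6}→30  {1,2,3,4,6}→5  {1,2,3,5,6}→5  {2,3,4,5,6}→20
  placing 0:s first → 30 extensions
  placing 1:t first → 60 extensions
  placing 5:p first → 15 extensions
total linear extensions = 105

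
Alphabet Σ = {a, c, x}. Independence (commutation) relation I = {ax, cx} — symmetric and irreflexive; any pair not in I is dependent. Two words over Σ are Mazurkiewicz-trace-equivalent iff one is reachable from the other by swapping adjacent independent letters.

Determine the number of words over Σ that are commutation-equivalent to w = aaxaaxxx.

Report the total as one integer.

70

0(a) covers ∅
1(a) covers 0:a
2(x) covers ∅
3(a) covers 1:a
4(a) covers 3:a
5(x) covers 2:x
6(x) covers 5:x
7(x) covers 6:x
floor of heap: 0:a, 2:x
completions by unplaced set U, small U first (add the entries for U minus each lowest piece of U):
  |U|=1: {4}:1  {7}:1
  |U|=2: {3,4}:1  {4,7}:2  {6,7}:1
  |U|=3: {1,3,4}:1  {3,4,7}:3  {4,6,7}:3  {5,6,7}:1
  |U|=4: {0,1,3,4}:1  {1,3,4,7}:4  {2,5,6,7}:1  {3,4,6,7}:6  {4,5,6,7}:4
  |U|=5: {0,1,3,4,7}:5  {1,3,4,6,7}:10  {2,4,5,6,7}:5  {3,4,5,6,7}:10
  |U|=6: {0,1,3,4,6,7}:15  {1,3,4,5,6,7}:20  {2,3,4,5,6,7}:15
  start at 0(a): 35
  start at 2(x): 35
sum over floor = 70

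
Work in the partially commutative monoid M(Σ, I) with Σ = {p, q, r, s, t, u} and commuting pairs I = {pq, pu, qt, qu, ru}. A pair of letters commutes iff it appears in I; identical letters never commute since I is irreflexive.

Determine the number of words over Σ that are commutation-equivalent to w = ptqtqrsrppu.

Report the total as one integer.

#0=p has no predecessor
#1=t depends on [0:p]
#2=q has no predecessor
#3=t depends on [1:t]
#4=q depends on [2:q]
#5=r depends on [3:t, 4:q]
#6=s depends on [5:r]
#7=r depends on [6:s]
#8=p depends on [7:r]
#9=p depends on [8:p]
#10=u depends on [6:s]
sources: [0:p, 2:q]
N(rest) = Σ N(rest − s) over sources s of rest; N(one piece) = 1:
  size 1 → [9]=1  [10]=1
  size 2 → [8,9]=1  [9,10]=2
  size 3 → [7,8,9]=1  [8,9,10]=3
  size 4 → [7,8,9,10]=4
  size 5 → [6,7,8,9,10]=4
  size 6 → [5,6,7,8,9,10]=4
  size 7 → [3,5,6,7,8,9,10]=4  [4,5,6,7,8,9,10]=4
  size 8 → [1,3,5,6,7,8,9,10]=4  [2,4,5,6,7,8,9,10]=4  [3,4,5,6,7,8,9,10]=8
  size 9 → [0,1,3,5,6,7,8,9,10]=4  [1,3,4,5,6,7,8,9,10]=12  [2,3,4,5,6,7,8,9,10]=12
  first=0(p) contributes 24
  first=2(q) contributes 16
|[w]| = 40

40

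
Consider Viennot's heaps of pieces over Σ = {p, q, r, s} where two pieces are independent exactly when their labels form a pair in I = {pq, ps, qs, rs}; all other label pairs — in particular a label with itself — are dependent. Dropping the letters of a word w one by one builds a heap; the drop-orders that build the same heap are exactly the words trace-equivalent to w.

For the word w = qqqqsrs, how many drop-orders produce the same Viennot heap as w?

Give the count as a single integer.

21

piece 0:q — minimal
piece 1:q rests on {0:q}
piece 2:q rests on {1:q}
piece 3:q rests on {2:q}
piece 4:s — minimal
piece 5:r rests on {3:q}
piece 6:s rests on {4:s}
minimal pieces: {0:q, 4:s}
ways to finish when only these pieces remain (= sum over removing one remaining piece with nothing left below it):
  1 left: {5}→1  {6}→1
  2 left: {3,5}→1  {4,6}→1  {5,6}→2
  3 left: {2,3,5}→1  {3,5,6}→3  {4,5,6}→3
  4 left: {1,2,3,5}→1  {2,3,5,6}→4  {3,4,5,6}→6
  5 left: {0,1,2,3,5}→1  {1,2,3,5,6}→5  {2,3,4,5,6}→10
  placing 0:q first → 15 extensions
  placing 4:s first → 6 extensions
total linear extensions = 21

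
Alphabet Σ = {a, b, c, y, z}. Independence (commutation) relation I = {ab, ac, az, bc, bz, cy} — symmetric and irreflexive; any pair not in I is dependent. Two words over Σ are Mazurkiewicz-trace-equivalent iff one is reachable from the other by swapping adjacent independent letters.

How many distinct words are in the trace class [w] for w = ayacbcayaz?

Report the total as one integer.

#0=a has no predecessor
#1=y depends on [0:a]
#2=a depends on [1:y]
#3=c has no predecessor
#4=b depends on [1:y]
#5=c depends on [3:c]
#6=a depends on [2:a]
#7=y depends on [4:b, 6:a]
#8=a depends on [7:y]
#9=z depends on [5:c, 7:y]
sources: [0:a, 3:c]
N(rest) = Σ N(rest − s) over sources s of rest; N(one piece) = 1:
  size 1 → [8]=1  [9]=1
  size 2 → [5,9]=1  [8,9]=2
  size 3 → [3,5,9]=1  [5,8,9]=3  [7,8,9]=2
  size 4 → [3,5,8,9]=4  [4,7,8,9]=2  [5,7,8,9]=5  [6,7,8,9]=2
  size 5 → [2,6,7,8,9]=2  [3,5,7,8,9]=9  [4,5,7,8,9]=7  [4,6,7,8,9]=4  [5,6,7,8,9]=7
  size 6 → [2,4,6,7,8,9]=6  [2,5,6,7,8,9]=9  [3,4,5,7,8,9]=16  [3,5,6,7,8,9]=16  [4,5,6,7,8,9]=18
  size 7 → [1,2,4,6,7,8,9]=6  [2,3,5,6,7,8,9]=25  [2,4,5,6,7,8,9]=33  [3,4,5,6,7,8,9]=50
  size 8 → [0,1,2,4,6,7,8,9]=6  [1,2,4,5,6,7,8,9]=39  [2,3,4,5,6,7,8,9]=108
  first=0(a) contributes 147
  first=3(c) contributes 45
|[w]| = 192

192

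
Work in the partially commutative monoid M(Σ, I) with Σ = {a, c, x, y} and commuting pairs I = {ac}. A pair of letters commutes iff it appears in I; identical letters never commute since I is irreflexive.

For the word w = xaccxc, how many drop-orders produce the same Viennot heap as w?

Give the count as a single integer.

drop 0:x onto floor
drop 1:a onto {0:x}
drop 2:c onto {0:x}
drop 3:c onto {2:c}
drop 4:x onto {1:a, 3:c}
drop 5:c onto {4:x}
ground layer = {0:x}
drop-orders for the pieces not yet dropped (sum over which currently-grounded one goes next):
  1 to go: {5} 1
  2 to go: {4,5} 1
  3 to go: {1,4,5} 1  {3,4,5} 1
  4 to go: {1,3,4,5} 2  {2,3,4,5} 1
  if 0:x drops first: 3 orders

3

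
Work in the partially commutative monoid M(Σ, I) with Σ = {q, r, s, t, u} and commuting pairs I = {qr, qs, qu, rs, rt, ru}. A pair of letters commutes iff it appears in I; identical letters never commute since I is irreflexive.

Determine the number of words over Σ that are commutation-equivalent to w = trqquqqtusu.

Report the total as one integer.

55

drop 0:t onto floor
drop 1:r onto floor
drop 2:q onto {0:t}
drop 3:q onto {2:q}
drop 4:u onto {0:t}
drop 5:q onto {3:q}
drop 6:q onto {5:q}
drop 7:t onto {4:u, 6:q}
drop 8:u onto {7:t}
drop 9:s onto {8:u}
drop 10:u onto {9:s}
ground layer = {0:t, 1:r}
drop-orders for the pieces not yet dropped (sum over which currently-grounded one goes next):
  1 to go: {1} 1  {10} 1
  2 to go: {1,10} 2  {9,10} 1
  3 to go: {1,9,10} 3  {8,9,10} 1
  4 to go: {1,8,9,10} 4  {7,8,9,10} 1
  5 to go: {1,7,8,9,10} 5  {4,7,8,9,10} 1  {6,7,8,9,10} 1
  6 to go: {1,4,7,8,9,10} 6  {1,6,7,8,9,10} 6  {4,6,7,8,9,10} 2  {5,6,7,8,9,10} 1
  7 to go: {1,4,6,7,8,9,10} 14  {1,5,6,7,8,9,10} 7  {3,5,6,7,8,9,10} 1  {4,5,6,7,8,9,10} 3
  8 to go: {1,3,5,6,7,8,9,10} 8  {1,4,5,6,7,8,9,10} 24  {2,3,5,6,7,8,9,10} 1  {3,4,5,6,7,8,9,10} 4
  9 to go: {1,2,3,5,6,7,8,9,10} 9  {1,3,4,5,6,7,8,9,10} 36  {2,3,4,5,6,7,8,9,10} 5
  if 0:t drops first: 50 orders
  if 1:r drops first: 5 orders
heap linearizations: 55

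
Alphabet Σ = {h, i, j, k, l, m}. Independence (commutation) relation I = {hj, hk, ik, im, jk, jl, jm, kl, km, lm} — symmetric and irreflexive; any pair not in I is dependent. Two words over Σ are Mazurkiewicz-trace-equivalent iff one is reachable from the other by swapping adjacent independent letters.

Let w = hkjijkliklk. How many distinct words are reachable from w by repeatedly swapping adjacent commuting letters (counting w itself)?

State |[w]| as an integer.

drop 0:h onto floor
drop 1:k onto floor
drop 2:j onto floor
drop 3:i onto {0:h, 2:j}
drop 4:j onto {3:i}
drop 5:k onto {1:k}
drop 6:l onto {3:i}
drop 7:i onto {4:j, 6:l}
drop 8:k onto {5:k}
drop 9:l onto {7:i}
drop 10:k onto {8:k}
ground layer = {0:h, 1:k, 2:j}
drop-orders for the pieces not yet dropped (sum over which currently-grounded one goes next):
  1 to go: {9} 1  {10} 1
  2 to go: {7,9} 1  {8,10} 1  {9,10} 2
  3 to go: {4,7,9} 1  {5,8,10} 1  {6,7,9} 1  {7,9,10} 3  {8,9,10} 3
  4 to go: {1,5,8,10} 1  {4,6,7,9} 2  {4,7,9,10} 4  {5,8,9,10} 4  {6,7,9,10} 4  {7,8,9,10} 6
  5 to go: {1,5,8,9,10} 5  {3,4,6,7,9} 2  {4,6,7,9,10} 10  {4,7,8,9,10} 10  {5,7,8,9,10} 10  {6,7,8,9,10} 10
  6 to go: {0,3,4,6,7,9} 2  {1,5,7,8,9,10} 15  {2,3,4,6,7,9} 2  {3,4,6,7,9,10} 12  {4,5,7,8,9,10} 20  {4,6,7,8,9,10} 30  {5,6,7,8,9,10} 20
  7 to go: {0,2,3,4,6,7,9} 4  {0,3,4,6,7,9,10} 14  {1,4,5,7,8,9,10} 35  {1,5,6,7,8,9,10} 35  {2,3,4,6,7,9,10} 14  {3,4,6,7,8,9,10} 42  {4,5,6,7,8,9,10} 70
  8 to go: {0,2,3,4,6,7,9,10} 32  {0,3,4,6,7,8,9,10} 56  {1,4,5,6,7,8,9,10} 140  {2,3,4,6,7,8,9,10} 56  {3,4,5,6,7,8,9,10} 112
  9 to go: {0,2,3,4,6,7,8,9,10} 144  {0,3,4,5,6,7,8,9,10} 168  {1,3,4,5,6,7,8,9,10} 252  {2,3,4,5,6,7,8,9,10} 168
  if 0:h drops first: 420 orders
  if 1:k drops first: 480 orders
  if 2:j drops first: 420 orders
heap linearizations: 1320

1320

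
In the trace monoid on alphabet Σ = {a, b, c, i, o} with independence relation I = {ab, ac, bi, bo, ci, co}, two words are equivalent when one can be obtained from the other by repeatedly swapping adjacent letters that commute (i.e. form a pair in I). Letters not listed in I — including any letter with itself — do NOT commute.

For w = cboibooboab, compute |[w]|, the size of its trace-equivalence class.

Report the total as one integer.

#0=c has no predecessor
#1=b depends on [0:c]
#2=o has no predecessor
#3=i depends on [2:o]
#4=b depends on [1:b]
#5=o depends on [3:i]
#6=o depends on [5:o]
#7=b depends on [4:b]
#8=o depends on [6:o]
#9=a depends on [8:o]
#10=b depends on [7:b]
sources: [0:c, 2:o]
N(rest) = Σ N(rest − s) over sources s of rest; N(one piece) = 1:
  size 1 → [9]=1  [10]=1
  size 2 → [7,10]=1  [8,9]=1  [9,10]=2
  size 3 → [4,7,10]=1  [6,8,9]=1  [7,9,10]=3  [8,9,10]=3
  size 4 → [1,4,7,10]=1  [4,7,9,10]=4  [5,6,8,9]=1  [6,8,9,10]=4  [7,8,9,10]=6
  size 5 → [0,1,4,7,10]=1  [1,4,7,9,10]=5  [3,5,6,8,9]=1  [4,7,8,9,10]=10  [5,6,8,9,10]=5  [6,7,8,9,10]=10
  size 6 → [0,1,4,7,9,10]=6  [1,4,7,8,9,10]=15  [2,3,5,6,8,9]=1  [3,5,6,8,9,10]=6  [4,6,7,8,9,10]=20  [5,6,7,8,9,10]=15
  size 7 → [0,1,4,7,8,9,10]=21  [1,4,6,7,8,9,10]=35  [2,3,5,6,8,9,10]=7  [3,5,6,7,8,9,10]=21  [4,5,6,7,8,9,10]=35
  size 8 → [0,1,4,6,7,8,9,10]=56  [1,4,5,6,7,8,9,10]=70  [2,3,5,6,7,8,9,10]=28  [3,4,5,6,7,8,9,10]=56
  size 9 → [0,1,4,5,6,7,8,9,10]=126  [1,3,4,5,6,7,8,9,10]=126  [2,3,4,5,6,7,8,9,10]=84
  first=0(c) contributes 210
  first=2(o) contributes 252
|[w]| = 462

462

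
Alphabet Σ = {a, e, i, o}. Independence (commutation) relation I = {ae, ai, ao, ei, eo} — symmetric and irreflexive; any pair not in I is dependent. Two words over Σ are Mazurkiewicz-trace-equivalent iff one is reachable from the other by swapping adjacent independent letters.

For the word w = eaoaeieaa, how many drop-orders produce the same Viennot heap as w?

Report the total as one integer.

1260

drop 0:e onto floor
drop 1:a onto floor
drop 2:o onto floor
drop 3:a onto {1:a}
drop 4:e onto {0:e}
drop 5:i onto {2:o}
drop 6:e onto {4:e}
drop 7:a onto {3:a}
drop 8:a onto {7:a}
ground layer = {0:e, 1:a, 2:o}
drop-orders for the pieces not yet dropped (sum over which currently-grounded one goes next):
  1 to go: {5} 1  {6} 1  {8} 1
  2 to go: {2,5} 1  {4,6} 1  {5,6} 2  {5,8} 2  {6,8} 2  {7,8} 1
  3 to go: {0,4,6} 1  {2,5,6} 3  {2,5,8} 3  {3,7,8} 1  {4,5,6} 3  {4,6,8} 3  {5,6,8} 6  {5,7,8} 3  {6,7,8} 3
  4 to go: {0,4,5,6} 4  {0,4,6,8} 4  {1,3,7,8} 1  {2,4,5,6} 6  {2,5,6,8} 12  {2,5,7,8} 6  {3,5,7,8} 4  {3,6,7,8} 4  {4,5,6,8} 12  {4,6,7,8} 6  {5,6,7,8} 12
  5 to go: {0,2,4,5,6} 10  {0,4,5,6,8} 20  {0,4,6,7,8} 10  {1,3,5,7,8} 5  {1,3,6,7,8} 5  {2,3,5,7,8} 10  {2,4,5,6,8} 30  {2,5,6,7,8} 30  {3,4,6,7,8} 10  {3,5,6,7,8} 20  {4,5,6,7,8} 30
  6 to go: {0,2,4,5,6,8} 60  {0,3,4,6,7,8} 20  {0,4,5,6,7,8} 60  {1,2,3,5,7,8} 15  {1,3,4,6,7,8} 15  {1,3,5,6,7,8} 30  {2,3,5,6,7,8} 60  {2,4,5,6,7,8} 90  {3,4,5,6,7,8} 60
  7 to go: {0,1,3,4,6,7,8} 35  {0,2,4,5,6,7,8} 210  {0,3,4,5,6,7,8} 140  {1,2,3,5,6,7,8} 105  {1,3,4,5,6,7,8} 105  {2,3,4,5,6,7,8} 210
  if 0:e drops first: 420 orders
  if 1:a drops first: 560 orders
  if 2:o drops first: 280 orders
heap linearizations: 1260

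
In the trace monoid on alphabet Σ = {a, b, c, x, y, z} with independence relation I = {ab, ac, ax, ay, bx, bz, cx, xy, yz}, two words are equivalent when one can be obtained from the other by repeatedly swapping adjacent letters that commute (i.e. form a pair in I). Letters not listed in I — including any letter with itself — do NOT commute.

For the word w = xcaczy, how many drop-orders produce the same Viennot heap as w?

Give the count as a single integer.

0(x) covers ∅
1(c) covers ∅
2(a) covers ∅
3(c) covers 1:c
4(z) covers 0:x, 2:a, 3:c
5(y) covers 3:c
floor of heap: 0:x, 1:c, 2:a
completions by unplaced set U, small U first (add the entries for U minus each lowest piece of U):
  |U|=1: {4}:1  {5}:1
  |U|=2: {0,4}:1  {2,4}:1  {4,5}:2
  |U|=3: {0,2,4}:2  {0,4,5}:3  {2,4,5}:3  {3,4,5}:2
  |U|=4: {0,2,4,5}:8  {0,3,4,5}:5  {1,3,4,5}:2  {2,3,4,5}:5
  start at 0(x): 7
  start at 1(c): 18
  start at 2(a): 7
sum over floor = 32

32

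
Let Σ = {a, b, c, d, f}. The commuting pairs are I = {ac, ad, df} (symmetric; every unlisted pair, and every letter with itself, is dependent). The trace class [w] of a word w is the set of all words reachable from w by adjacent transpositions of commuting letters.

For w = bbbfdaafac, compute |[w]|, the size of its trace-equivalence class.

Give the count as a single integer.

11

drop 0:b onto floor
drop 1:b onto {0:b}
drop 2:b onto {1:b}
drop 3:f onto {2:b}
drop 4:d onto {2:b}
drop 5:a onto {3:f}
drop 6:a onto {5:a}
drop 7:f onto {6:a}
drop 8:a onto {7:f}
drop 9:c onto {4:d, 7:f}
ground layer = {0:b}
drop-orders for the pieces not yet dropped (sum over which currently-grounded one goes next):
  1 to go: {8} 1  {9} 1
  2 to go: {4,9} 1  {8,9} 2
  3 to go: {4,8,9} 3  {7,8,9} 2
  4 to go: {4,7,8,9} 5  {6,7,8,9} 2
  5 to go: {4,6,7,8,9} 7  {5,6,7,8,9} 2
  6 to go: {3,5,6,7,8,9} 2  {4,5,6,7,8,9} 9
  7 to go: {3,4,5,6,7,8,9} 11
  8 to go: {2,3,4,5,6,7,8,9} 11
  if 0:b drops first: 11 orders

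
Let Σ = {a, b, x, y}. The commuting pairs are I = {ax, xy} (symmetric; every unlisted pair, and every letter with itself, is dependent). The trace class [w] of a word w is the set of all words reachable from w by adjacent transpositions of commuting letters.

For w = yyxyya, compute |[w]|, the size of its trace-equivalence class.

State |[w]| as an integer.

6

#0=y has no predecessor
#1=y depends on [0:y]
#2=x has no predecessor
#3=y depends on [1:y]
#4=y depends on [3:y]
#5=a depends on [4:y]
sources: [0:y, 2:x]
N(rest) = Σ N(rest − s) over sources s of rest; N(one piece) = 1:
  size 1 → [2]=1  [5]=1
  size 2 → [2,5]=2  [4,5]=1
  size 3 → [2,4,5]=3  [3,4,5]=1
  size 4 → [1,3,4,5]=1  [2,3,4,5]=4
  first=0(y) contributes 5
  first=2(x) contributes 1
|[w]| = 6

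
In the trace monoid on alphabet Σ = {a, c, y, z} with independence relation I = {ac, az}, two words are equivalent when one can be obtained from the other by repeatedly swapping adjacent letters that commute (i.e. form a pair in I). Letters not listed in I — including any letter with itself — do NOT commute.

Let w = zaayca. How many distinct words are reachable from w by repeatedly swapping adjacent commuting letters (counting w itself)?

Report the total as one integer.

#0=z has no predecessor
#1=a has no predecessor
#2=a depends on [1:a]
#3=y depends on [0:z, 2:a]
#4=c depends on [3:y]
#5=a depends on [3:y]
sources: [0:z, 1:a]
N(rest) = Σ N(rest − s) over sources s of rest; N(one piece) = 1:
  size 1 → [4]=1  [5]=1
  size 2 → [4,5]=2
  size 3 → [3,4,5]=2
  size 4 → [0,3,4,5]=2  [2,3,4,5]=2
  first=0(z) contributes 2
  first=1(a) contributes 4
|[w]| = 6

6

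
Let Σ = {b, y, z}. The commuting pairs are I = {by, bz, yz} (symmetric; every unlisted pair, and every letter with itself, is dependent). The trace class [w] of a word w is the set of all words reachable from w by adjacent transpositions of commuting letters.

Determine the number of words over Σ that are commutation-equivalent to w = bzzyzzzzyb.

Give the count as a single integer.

1260

drop 0:b onto floor
drop 1:z onto floor
drop 2:z onto {1:z}
drop 3:y onto floor
drop 4:z onto {2:z}
drop 5:z onto {4:z}
drop 6:z onto {5:z}
drop 7:z onto {6:z}
drop 8:y onto {3:y}
drop 9:b onto {0:b}
ground layer = {0:b, 1:z, 3:y}
drop-orders for the pieces not yet dropped (sum over which currently-grounded one goes next):
  1 to go: {7} 1  {8} 1  {9} 1
  2 to go: {0,9} 1  {3,8} 1  {6,7} 1  {7,8} 2  {7,9} 2  {8,9} 2
  3 to go: {0,7,9} 3  {0,8,9} 3  {3,7,8} 3  {3,8,9} 3  {5,6,7} 1  {6,7,8} 3  {6,7,9} 3  {7,8,9} 6
  4 to go: {0,3,8,9} 6  {0,6,7,9} 6  {0,7,8,9} 12  {3,6,7,8} 6  {3,7,8,9} 12  {4,5,6,7} 1  {5,6,7,8} 4  {5,6,7,9} 4  {6,7,8,9} 12
  5 to go: {0,3,7,8,9} 30  {0,5,6,7,9} 10  {0,6,7,8,9} 30  {2,4,5,6,7} 1  {3,5,6,7,8} 10  {3,6,7,8,9} 30  {4,5,6,7,8} 5  {4,5,6,7,9} 5  {5,6,7,8,9} 20
  6 to go: {0,3,6,7,8,9} 90  {0,4,5,6,7,9} 15  {0,5,6,7,8,9} 60  {1,2,4,5,6,7} 1  {2,4,5,6,7,8} 6  {2,4,5,6,7,9} 6  {3,4,5,6,7,8} 15  {3,5,6,7,8,9} 60  {4,5,6,7,8,9} 30
  7 to go: {0,2,4,5,6,7,9} 21  {0,3,5,6,7,8,9} 210  {0,4,5,6,7,8,9} 105  {1,2,4,5,6,7,8} 7  {1,2,4,5,6,7,9} 7  {2,3,4,5,6,7,8} 21  {2,4,5,6,7,8,9} 42  {3,4,5,6,7,8,9} 105
  8 to go: {0,1,2,4,5,6,7,9} 28  {0,2,4,5,6,7,8,9} 168  {0,3,4,5,6,7,8,9} 420  {1,2,3,4,5,6,7,8} 28  {1,2,4,5,6,7,8,9} 56  {2,3,4,5,6,7,8,9} 168
  if 0:b drops first: 252 orders
  if 1:z drops first: 756 orders
  if 3:y drops first: 252 orders
heap linearizations: 1260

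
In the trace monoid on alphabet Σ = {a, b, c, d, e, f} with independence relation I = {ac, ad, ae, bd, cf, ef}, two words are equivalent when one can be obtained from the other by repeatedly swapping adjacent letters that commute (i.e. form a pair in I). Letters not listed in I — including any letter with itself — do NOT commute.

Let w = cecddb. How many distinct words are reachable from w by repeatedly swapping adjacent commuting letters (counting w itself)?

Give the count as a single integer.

3

piece 0:c — minimal
piece 1:e rests on {0:c}
piece 2:c rests on {1:e}
piece 3:d rests on {2:c}
piece 4:d rests on {3:d}
piece 5:b rests on {2:c}
minimal pieces: {0:c}
ways to finish when only these pieces remain (= sum over removing one remaining piece with nothing left below it):
  1 left: {4}→1  {5}→1
  2 left: {3,4}→1  {4,5}→2
  3 left: {3,4,5}→3
  4 left: {2,3,4,5}→3
  placing 0:c first → 3 extensions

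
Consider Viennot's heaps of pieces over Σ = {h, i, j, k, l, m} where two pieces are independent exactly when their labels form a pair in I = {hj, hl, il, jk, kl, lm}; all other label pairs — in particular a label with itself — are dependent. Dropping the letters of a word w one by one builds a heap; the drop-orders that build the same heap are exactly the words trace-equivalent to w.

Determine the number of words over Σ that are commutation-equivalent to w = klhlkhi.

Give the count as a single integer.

#0=k has no predecessor
#1=l has no predecessor
#2=h depends on [0:k]
#3=l depends on [1:l]
#4=k depends on [2:h]
#5=h depends on [4:k]
#6=i depends on [5:h]
sources: [0:k, 1:l]
N(rest) = Σ N(rest − s) over sources s of rest; N(one piece) = 1:
  size 1 → [3]=1  [6]=1
  size 2 → [1,3]=1  [3,6]=2  [5,6]=1
  size 3 → [1,3,6]=3  [3,5,6]=3  [4,5,6]=1
  size 4 → [1,3,5,6]=6  [2,4,5,6]=1  [3,4,5,6]=4
  size 5 → [0,2,4,5,6]=1  [1,3,4,5,6]=10  [2,3,4,5,6]=5
  first=0(k) contributes 15
  first=1(l) contributes 6
|[w]| = 21

21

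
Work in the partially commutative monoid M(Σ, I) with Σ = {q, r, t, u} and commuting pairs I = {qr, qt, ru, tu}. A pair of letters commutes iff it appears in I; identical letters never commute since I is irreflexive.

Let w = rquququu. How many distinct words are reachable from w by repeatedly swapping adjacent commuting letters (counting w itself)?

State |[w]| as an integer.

8

#0=r has no predecessor
#1=q has no predecessor
#2=u depends on [1:q]
#3=q depends on [2:u]
#4=u depends on [3:q]
#5=q depends on [4:u]
#6=u depends on [5:q]
#7=u depends on [6:u]
sources: [0:r, 1:q]
N(rest) = Σ N(rest − s) over sources s of rest; N(one piece) = 1:
  size 1 → [0]=1  [7]=1
  size 2 → [0,7]=2  [6,7]=1
  size 3 → [0,6,7]=3  [5,6,7]=1
  size 4 → [0,5,6,7]=4  [4,5,6,7]=1
  size 5 → [0,4,5,6,7]=5  [3,4,5,6,7]=1
  size 6 → [0,3,4,5,6,7]=6  [2,3,4,5,6,7]=1
  first=0(r) contributes 1
  first=1(q) contributes 7
|[w]| = 8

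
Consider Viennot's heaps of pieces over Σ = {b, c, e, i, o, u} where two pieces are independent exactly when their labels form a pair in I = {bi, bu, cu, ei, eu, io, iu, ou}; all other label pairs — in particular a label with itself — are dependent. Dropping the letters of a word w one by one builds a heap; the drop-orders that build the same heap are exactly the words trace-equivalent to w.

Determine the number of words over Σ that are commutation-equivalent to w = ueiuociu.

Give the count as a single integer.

drop 0:u onto floor
drop 1:e onto floor
drop 2:i onto floor
drop 3:u onto {0:u}
drop 4:o onto {1:e}
drop 5:c onto {2:i, 4:o}
drop 6:i onto {5:c}
drop 7:u onto {3:u}
ground layer = {0:u, 1:e, 2:i}
drop-orders for the pieces not yet dropped (sum over which currently-grounded one goes next):
  1 to go: {6} 1  {7} 1
  2 to go: {3,7} 1  {5,6} 1  {6,7} 2
  3 to go: {0,3,7} 1  {2,5,6} 1  {3,6,7} 3  {4,5,6} 1  {5,6,7} 3
  4 to go: {0,3,6,7} 4  {1,4,5,6} 1  {2,4,5,6} 2  {2,5,6,7} 4  {3,5,6,7} 6  {4,5,6,7} 4
  5 to go: {0,3,5,6,7} 10  {1,2,4,5,6} 3  {1,4,5,6,7} 5  {2,3,5,6,7} 10  {2,4,5,6,7} 10  {3,4,5,6,7} 10
  6 to go: {0,2,3,5,6,7} 20  {0,3,4,5,6,7} 20  {1,2,4,5,6,7} 18  {1,3,4,5,6,7} 15  {2,3,4,5,6,7} 30
  if 0:u drops first: 63 orders
  if 1:e drops first: 70 orders
  if 2:i drops first: 35 orders
heap linearizations: 168

168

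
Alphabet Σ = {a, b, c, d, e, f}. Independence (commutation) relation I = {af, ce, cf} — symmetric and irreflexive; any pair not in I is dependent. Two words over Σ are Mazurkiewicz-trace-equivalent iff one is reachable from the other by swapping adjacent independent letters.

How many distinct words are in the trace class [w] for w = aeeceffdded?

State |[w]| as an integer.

drop 0:a onto floor
drop 1:e onto {0:a}
drop 2:e onto {1:e}
drop 3:c onto {0:a}
drop 4:e onto {2:e}
drop 5:f onto {4:e}
drop 6:f onto {5:f}
drop 7:d onto {3:c, 6:f}
drop 8:d onto {7:d}
drop 9:e onto {8:d}
drop 10:d onto {9:e}
ground layer = {0:a}
drop-orders for the pieces not yet dropped (sum over which currently-grounded one goes next):
  1 to go: {10} 1
  2 to go: {9,10} 1
  3 to go: {8,9,10} 1
  4 to go: {7,8,9,10} 1
  5 to go: {3,7,8,9,10} 1  {6,7,8,9,10} 1
  6 to go: {3,6,7,8,9,10} 2  {5,6,7,8,9,10} 1
  7 to go: {3,5,6,7,8,9,10} 3  {4,5,6,7,8,9,10} 1
  8 to go: {2,4,5,6,7,8,9,10} 1  {3,4,5,6,7,8,9,10} 4
  9 to go: {1,2,4,5,6,7,8,9,10} 1  {2,3,4,5,6,7,8,9,10} 5
  if 0:a drops first: 6 orders

6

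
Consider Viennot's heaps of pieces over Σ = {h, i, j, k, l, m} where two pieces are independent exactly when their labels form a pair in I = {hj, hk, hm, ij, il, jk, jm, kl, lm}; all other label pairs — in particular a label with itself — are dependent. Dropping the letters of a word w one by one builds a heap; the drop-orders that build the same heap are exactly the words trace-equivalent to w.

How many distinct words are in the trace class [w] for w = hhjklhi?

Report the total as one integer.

18

0(h) covers ∅
1(h) covers 0:h
2(j) covers ∅
3(k) covers ∅
4(l) covers 1:h, 2:j
5(h) covers 4:l
6(i) covers 3:k, 5:h
floor of heap: 0:h, 2:j, 3:k
completions by unplaced set U, small U first (add the entries for U minus each lowest piece of U):
  |U|=1: {6}:1
  |U|=2: {3,6}:1  {5,6}:1
  |U|=3: {3,5,6}:2  {4,5,6}:1
  |U|=4: {1,4,5,6}:1  {2,4,5,6}:1  {3,4,5,6}:3
  |U|=5: {0,1,4,5,6}:1  {1,2,4,5,6}:2  {1,3,4,5,6}:4  {2,3,4,5,6}:4
  start at 0(h): 10
  start at 2(j): 5
  start at 3(k): 3
sum over floor = 18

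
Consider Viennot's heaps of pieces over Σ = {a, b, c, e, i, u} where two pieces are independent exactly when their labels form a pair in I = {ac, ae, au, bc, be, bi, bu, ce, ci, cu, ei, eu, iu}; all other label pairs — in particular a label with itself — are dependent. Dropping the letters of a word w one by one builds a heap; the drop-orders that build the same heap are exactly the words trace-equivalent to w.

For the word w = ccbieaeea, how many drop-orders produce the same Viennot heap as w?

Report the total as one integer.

0(c) covers ∅
1(c) covers 0:c
2(b) covers ∅
3(i) covers ∅
4(e) covers ∅
5(a) covers 2:b, 3:i
6(e) covers 4:e
7(e) covers 6:e
8(a) covers 5:a
floor of heap: 0:c, 2:b, 3:i, 4:e
completions by unplaced set U, small U first (add the entries for U minus each lowest piece of U):
  |U|=1: {1}:1  {7}:1  {8}:1
  |U|=2: {0,1}:1  {1,7}:2  {1,8}:2  {5,8}:1  {6,7}:1  {7,8}:2
  |U|=3: {0,1,7}:3  {0,1,8}:3  {1,5,8}:3  {1,6,7}:3  {1,7,8}:6  {2,5,8}:1  {3,5,8}:1  {4,6,7}:1  {5,7,8}:3  {6,7,8}:3
  |U|=4: {0,1,5,8}:6  {0,1,6,7}:6  {0,1,7,8}:12  {1,2,5,8}:4  {1,3,5,8}:4  {1,4,6,7}:4  {1,5,7,8}:12  {1,6,7,8}:12  {2,3,5,8}:2  {2,5,7,8}:4  {3,5,7,8}:4  {4,6,7,8}:4  {5,6,7,8}:6
  |U|=5: {0,1,2,5,8}:10  {0,1,3,5,8}:10  {0,1,4,6,7}:10  {0,1,5,7,8}:30  {0,1,6,7,8}:30  {1,2,3,5,8}:10  {1,2,5,7,8}:20  {1,3,5,7,8}:20  {1,4,6,7,8}:20  {1,5,6,7,8}:30  {2,3,5,7,8}:10  {2,5,6,7,8}:10  {3,5,6,7,8}:10  {4,5,6,7,8}:10
  |U|=6: {0,1,2,3,5,8}:30  {0,1,2,5,7,8}:60  {0,1,3,5,7,8}:60  {0,1,4,6,7,8}:60  {0,1,5,6,7,8}:90  {1,2,3,5,7,8}:60  {1,2,5,6,7,8}:60  {1,3,5,6,7,8}:60  {1,4,5,6,7,8}:60  {2,3,5,6,7,8}:30  {2,4,5,6,7,8}:20  {3,4,5,6,7,8}:20
  |U|=7: {0,1,2,3,5,7,8}:210  {0,1,2,5,6,7,8}:210  {0,1,3,5,6,7,8}:210  {0,1,4,5,6,7,8}:210  {1,2,3,5,6,7,8}:210  {1,2,4,5,6,7,8}:140  {1,3,4,5,6,7,8}:140  {2,3,4,5,6,7,8}:70
  start at 0(c): 560
  start at 2(b): 560
  start at 3(i): 560
  start at 4(e): 840
sum over floor = 2520

2520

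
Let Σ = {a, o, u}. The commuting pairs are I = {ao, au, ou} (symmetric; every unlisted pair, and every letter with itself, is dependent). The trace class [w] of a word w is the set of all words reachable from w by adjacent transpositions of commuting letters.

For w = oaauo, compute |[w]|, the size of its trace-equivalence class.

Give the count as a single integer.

30

#0=o has no predecessor
#1=a has no predecessor
#2=a depends on [1:a]
#3=u has no predecessor
#4=o depends on [0:o]
sources: [0:o, 1:a, 3:u]
N(rest) = Σ N(rest − s) over sources s of rest; N(one piece) = 1:
  size 1 → [2]=1  [3]=1  [4]=1
  size 2 → [0,4]=1  [1,2]=1  [2,3]=2  [2,4]=2  [3,4]=2
  size 3 → [0,2,4]=3  [0,3,4]=3  [1,2,3]=3  [1,2,4]=3  [2,3,4]=6
  first=0(o) contributes 12
  first=1(a) contributes 12
  first=3(u) contributes 6
|[w]| = 30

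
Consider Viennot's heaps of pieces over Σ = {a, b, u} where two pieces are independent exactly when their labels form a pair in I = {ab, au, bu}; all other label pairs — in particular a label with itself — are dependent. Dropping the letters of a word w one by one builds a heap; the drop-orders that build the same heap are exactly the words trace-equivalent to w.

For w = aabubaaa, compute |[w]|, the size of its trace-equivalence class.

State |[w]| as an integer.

168

0(a) covers ∅
1(a) covers 0:a
2(b) covers ∅
3(u) covers ∅
4(b) covers 2:b
5(a) covers 1:a
6(a) covers 5:a
7(a) covers 6:a
floor of heap: 0:a, 2:b, 3:u
completions by unplaced set U, small U first (add the entries for U minus each lowest piece of U):
  |U|=1: {3}:1  {4}:1  {7}:1
  |U|=2: {2,4}:1  {3,4}:2  {3,7}:2  {4,7}:2  {6,7}:1
  |U|=3: {2,3,4}:3  {2,4,7}:3  {3,4,7}:6  {3,6,7}:3  {4,6,7}:3  {5,6,7}:1
  |U|=4: {1,5,6,7}:1  {2,3,4,7}:12  {2,4,6,7}:6  {3,4,6,7}:12  {3,5,6,7}:4  {4,5,6,7}:4
  |U|=5: {0,1,5,6,7}:1  {1,3,5,6,7}:5  {1,4,5,6,7}:5  {2,3,4,6,7}:30  {2,4,5,6,7}:10  {3,4,5,6,7}:20
  |U|=6: {0,1,3,5,6,7}:6  {0,1,4,5,6,7}:6  {1,2,4,5,6,7}:15  {1,3,4,5,6,7}:30  {2,3,4,5,6,7}:60
  start at 0(a): 105
  start at 2(b): 42
  start at 3(u): 21
sum over floor = 168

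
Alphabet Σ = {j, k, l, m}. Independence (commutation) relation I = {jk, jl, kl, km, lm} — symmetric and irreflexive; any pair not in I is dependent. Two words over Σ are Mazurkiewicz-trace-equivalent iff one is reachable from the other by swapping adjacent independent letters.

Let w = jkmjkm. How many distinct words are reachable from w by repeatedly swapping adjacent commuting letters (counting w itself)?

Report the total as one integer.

piece 0:j — minimal
piece 1:k — minimal
piece 2:m rests on {0:j}
piece 3:j rests on {2:m}
piece 4:k rests on {1:k}
piece 5:m rests on {3:j}
minimal pieces: {0:j, 1:k}
ways to finish when only these pieces remain (= sum over removing one remaining piece with nothing left below it):
  1 left: {4}→1  {5}→1
  2 left: {1,4}→1  {3,5}→1  {4,5}→2
  3 left: {1,4,5}→3  {2,3,5}→1  {3,4,5}→3
  4 left: {0,2,3,5}→1  {1,3,4,5}→6  {2,3,4,5}→4
  placing 0:j first → 10 extensions
  placing 1:k first → 5 extensions
total linear extensions = 15

15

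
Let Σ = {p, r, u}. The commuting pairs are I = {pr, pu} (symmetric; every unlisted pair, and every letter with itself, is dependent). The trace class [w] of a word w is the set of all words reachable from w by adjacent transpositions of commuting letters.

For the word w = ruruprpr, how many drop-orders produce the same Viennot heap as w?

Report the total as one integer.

drop 0:r onto floor
drop 1:u onto {0:r}
drop 2:r onto {1:u}
drop 3:u onto {2:r}
drop 4:p onto floor
drop 5:r onto {3:u}
drop 6:p onto {4:p}
drop 7:r onto {5:r}
ground layer = {0:r, 4:p}
drop-orders for the pieces not yet dropped (sum over which currently-grounded one goes next):
  1 to go: {6} 1  {7} 1
  2 to go: {4,6} 1  {5,7} 1  {6,7} 2
  3 to go: {3,5,7} 1  {4,6,7} 3  {5,6,7} 3
  4 to go: {2,3,5,7} 1  {3,5,6,7} 4  {4,5,6,7} 6
  5 to go: {1,2,3,5,7} 1  {2,3,5,6,7} 5  {3,4,5,6,7} 10
  6 to go: {0,1,2,3,5,7} 1  {1,2,3,5,6,7} 6  {2,3,4,5,6,7} 15
  if 0:r drops first: 21 orders
  if 4:p drops first: 7 orders
heap linearizations: 28

28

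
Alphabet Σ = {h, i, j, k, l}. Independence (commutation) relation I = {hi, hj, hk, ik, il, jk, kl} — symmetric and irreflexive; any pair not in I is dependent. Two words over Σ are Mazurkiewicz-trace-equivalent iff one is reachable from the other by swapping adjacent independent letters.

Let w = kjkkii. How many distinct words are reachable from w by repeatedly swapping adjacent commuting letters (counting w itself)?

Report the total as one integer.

piece 0:k — minimal
piece 1:j — minimal
piece 2:k rests on {0:k}
piece 3:k rests on {2:k}
piece 4:i rests on {1:j}
piece 5:i rests on {4:i}
minimal pieces: {0:k, 1:j}
ways to finish when only these pieces remain (= sum over removing one remaining piece with nothing left below it):
  1 left: {3}→1  {5}→1
  2 left: {2,3}→1  {3,5}→2  {4,5}→1
  3 left: {0,2,3}→1  {1,4,5}→1  {2,3,5}→3  {3,4,5}→3
  4 left: {0,2,3,5}→4  {1,3,4,5}→4  {2,3,4,5}→6
  placing 0:k first → 10 extensions
  placing 1:j first → 10 extensions
total linear extensions = 20

20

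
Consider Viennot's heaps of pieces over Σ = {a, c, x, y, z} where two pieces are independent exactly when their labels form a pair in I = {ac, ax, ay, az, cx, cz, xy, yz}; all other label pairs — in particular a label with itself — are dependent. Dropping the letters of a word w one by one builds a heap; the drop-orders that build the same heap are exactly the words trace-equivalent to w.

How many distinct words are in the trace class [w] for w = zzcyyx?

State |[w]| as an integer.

20

#0=z has no predecessor
#1=z depends on [0:z]
#2=c has no predecessor
#3=y depends on [2:c]
#4=y depends on [3:y]
#5=x depends on [1:z]
sources: [0:z, 2:c]
N(rest) = Σ N(rest − s) over sources s of rest; N(one piece) = 1:
  size 1 → [4]=1  [5]=1
  size 2 → [1,5]=1  [3,4]=1  [4,5]=2
  size 3 → [0,1,5]=1  [1,4,5]=3  [2,3,4]=1  [3,4,5]=3
  size 4 → [0,1,4,5]=4  [1,3,4,5]=6  [2,3,4,5]=4
  first=0(z) contributes 10
  first=2(c) contributes 10
|[w]| = 20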